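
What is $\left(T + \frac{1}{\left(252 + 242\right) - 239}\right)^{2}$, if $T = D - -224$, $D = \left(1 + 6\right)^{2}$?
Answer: $\frac{4846387456}{65025} \approx 74531.0$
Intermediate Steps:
$D = 49$ ($D = 7^{2} = 49$)
$T = 273$ ($T = 49 - -224 = 49 + 224 = 273$)
$\left(T + \frac{1}{\left(252 + 242\right) - 239}\right)^{2} = \left(273 + \frac{1}{\left(252 + 242\right) - 239}\right)^{2} = \left(273 + \frac{1}{494 - 239}\right)^{2} = \left(273 + \frac{1}{255}\right)^{2} = \left(\frac{69616}{255}\right)^{2} = \frac{4846387456}{65025}$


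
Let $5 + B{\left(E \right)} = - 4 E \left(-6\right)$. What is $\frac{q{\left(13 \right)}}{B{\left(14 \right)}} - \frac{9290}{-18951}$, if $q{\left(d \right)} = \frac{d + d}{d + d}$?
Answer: $\frac{3093941}{6272781} \approx 0.49323$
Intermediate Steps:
$B{\left(E \right)} = -5 + 24 E$ ($B{\left(E \right)} = -5 + - 4 E \left(-6\right) = -5 + 24 E$)
$q{\left(d \right)} = 1$ ($q{\left(d \right)} = \frac{2 d}{2 d} = 2 d \frac{1}{2 d} = 1$)
$\frac{q{\left(13 \right)}}{B{\left(14 \right)}} - \frac{9290}{-18951} = 1 \frac{1}{-5 + 24 \cdot 14} - \frac{9290}{-18951} = 1 \frac{1}{-5 + 336} - - \frac{9290}{18951} = 1 \cdot \frac{1}{331} + \frac{9290}{18951} = \frac{1}{331} + \frac{9290}{18951} = \frac{3093941}{6272781}$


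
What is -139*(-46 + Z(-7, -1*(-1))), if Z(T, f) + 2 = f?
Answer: 6533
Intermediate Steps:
Z(T, f) = -2 + f
-139*(-46 + Z(-7, -1*(-1))) = -139*(-46 + (-2 - 1*(-1))) = -139*(-46 + (-2 + 1)) = -139*(-46 - 1) = -139*(-47) = 6533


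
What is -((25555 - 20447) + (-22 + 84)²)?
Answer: -8952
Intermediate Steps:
-((25555 - 20447) + (-22 + 84)²) = -(5108 + 62²) = -(5108 + 3844) = -1*8952 = -8952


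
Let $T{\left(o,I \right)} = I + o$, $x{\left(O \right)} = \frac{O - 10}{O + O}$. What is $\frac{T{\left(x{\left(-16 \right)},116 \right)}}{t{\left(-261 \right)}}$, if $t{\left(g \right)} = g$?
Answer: $- \frac{623}{1392} \approx -0.44756$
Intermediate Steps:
$x{\left(O \right)} = \frac{-10 + O}{2 O}$
$\frac{T{\left(x{\left(-16 \right)},116 \right)}}{t{\left(-261 \right)}} = \frac{116 + \frac{-10 - 16}{2 \left(-16\right)}}{-261} = \left(116 + \frac{1}{2} \left(- \frac{1}{16}\right) \left(-26\right)\right) \left(- \frac{1}{261}\right) = \left(116 + \frac{13}{16}\right) \left(- \frac{1}{261}\right) = \frac{1869}{16} \left(- \frac{1}{261}\right) = - \frac{623}{1392}$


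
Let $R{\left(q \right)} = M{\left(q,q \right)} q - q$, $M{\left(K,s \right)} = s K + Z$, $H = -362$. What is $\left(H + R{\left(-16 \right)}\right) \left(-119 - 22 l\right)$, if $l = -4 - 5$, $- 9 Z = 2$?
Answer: $- \frac{3155734}{9} \approx -3.5064 \cdot 10^{5}$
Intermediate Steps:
$Z = - \frac{2}{9}$ ($Z = \left(- \frac{1}{9}\right) 2 = - \frac{2}{9} \approx -0.22222$)
$M{\left(K,s \right)} = - \frac{2}{9} + K s$ ($M{\left(K,s \right)} = s K - \frac{2}{9} = K s - \frac{2}{9} = - \frac{2}{9} + K s$)
$l = -9$ ($l = -4 - 5 = -9$)
$R{\left(q \right)} = - q + q \left(- \frac{2}{9} + q^{2}\right)$ ($R{\left(q \right)} = \left(- \frac{2}{9} + q q\right) q - q = \left(- \frac{2}{9} + q^{2}\right) q - q = q \left(- \frac{2}{9} + q^{2}\right) - q = - q + q \left(- \frac{2}{9} + q^{2}\right)$)
$\left(H + R{\left(-16 \right)}\right) \left(-119 - 22 l\right) = \left(-362 - 16 \left(- \frac{11}{9} + \left(-16\right)^{2}\right)\right) \left(-119 - -198\right) = \left(-362 - 16 \left(- \frac{11}{9} + 256\right)\right) \left(-119 + 198\right) = \left(-362 - \frac{36688}{9}\right) 79 = \left(- \frac{39946}{9}\right) 79 = - \frac{3155734}{9}$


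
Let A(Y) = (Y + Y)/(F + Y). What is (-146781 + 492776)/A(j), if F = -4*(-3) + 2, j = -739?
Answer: 250846375/1478 ≈ 1.6972e+5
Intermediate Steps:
F = 14 (F = 12 + 2 = 14)
A(Y) = 2*Y/(14 + Y) (A(Y) = (Y + Y)/(14 + Y) = (2*Y)/(14 + Y) = 2*Y/(14 + Y))
(-146781 + 492776)/A(j) = (-146781 + 492776)/((2*(-739)/(14 - 739))) = 345995/((2*(-739)/(-725))) = 345995/((2*(-739)*(-1/725))) = 345995/(1478/725) = 345995*(725/1478) = 250846375/1478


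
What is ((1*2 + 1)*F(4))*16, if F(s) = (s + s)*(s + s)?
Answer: 3072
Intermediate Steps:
F(s) = 4*s² (F(s) = (2*s)*(2*s) = 4*s²)
((1*2 + 1)*F(4))*16 = ((1*2 + 1)*(4*4²))*16 = ((2 + 1)*(4*16))*16 = (3*64)*16 = 192*16 = 3072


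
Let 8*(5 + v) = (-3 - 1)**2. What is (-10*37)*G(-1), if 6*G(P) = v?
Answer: 185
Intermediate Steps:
v = -3 (v = -5 + (-3 - 1)**2/8 = -5 + (1/8)*(-4)**2 = -5 + (1/8)*16 = -5 + 2 = -3)
G(P) = -1/2 (G(P) = (1/6)*(-3) = -1/2)
(-10*37)*G(-1) = -10*37*(-1/2) = -370*(-1/2) = 185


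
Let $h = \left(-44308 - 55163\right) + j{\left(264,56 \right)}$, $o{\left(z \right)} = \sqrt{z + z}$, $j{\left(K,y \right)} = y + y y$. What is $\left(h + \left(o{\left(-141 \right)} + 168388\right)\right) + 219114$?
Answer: $291223 + i \sqrt{282} \approx 2.9122 \cdot 10^{5} + 16.793 i$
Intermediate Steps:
$j{\left(K,y \right)} = y + y^{2}$
$o{\left(z \right)} = \sqrt{2} \sqrt{z}$ ($o{\left(z \right)} = \sqrt{2 z} = \sqrt{2} \sqrt{z}$)
$h = -96279$ ($h = \left(-44308 - 55163\right) + 56 \left(1 + 56\right) = -99471 + 56 \cdot 57 = -99471 + 3192 = -96279$)
$\left(h + \left(o{\left(-141 \right)} + 168388\right)\right) + 219114 = \left(-96279 + \left(\sqrt{2} \sqrt{-141} + 168388\right)\right) + 219114 = \left(-96279 + \left(\sqrt{2} i \sqrt{141} + 168388\right)\right) + 219114 = \left(-96279 + \left(i \sqrt{282} + 168388\right)\right) + 219114 = \left(-96279 + \left(168388 + i \sqrt{282}\right)\right) + 219114 = \left(72109 + i \sqrt{282}\right) + 219114 = 291223 + i \sqrt{282}$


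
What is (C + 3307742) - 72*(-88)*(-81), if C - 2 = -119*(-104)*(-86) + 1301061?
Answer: 3031253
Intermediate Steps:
C = 236727 (C = 2 + (-119*(-104)*(-86) + 1301061) = 2 + (12376*(-86) + 1301061) = 2 + (-1064336 + 1301061) = 2 + 236725 = 236727)
(C + 3307742) - 72*(-88)*(-81) = (236727 + 3307742) - 72*(-88)*(-81) = 3544469 + 6336*(-81) = 3544469 - 513216 = 3031253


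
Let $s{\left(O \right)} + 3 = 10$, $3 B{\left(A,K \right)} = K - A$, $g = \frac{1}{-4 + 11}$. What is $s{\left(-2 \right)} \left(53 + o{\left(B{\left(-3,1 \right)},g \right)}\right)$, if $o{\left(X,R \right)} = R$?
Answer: $372$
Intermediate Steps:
$g = \frac{1}{7} \approx 0.14286$
$B{\left(A,K \right)} = - \frac{A}{3} + \frac{K}{3}$ ($B{\left(A,K \right)} = \frac{K - A}{3} = - \frac{A}{3} + \frac{K}{3}$)
$s{\left(O \right)} = 7$ ($s{\left(O \right)} = -3 + 10 = 7$)
$s{\left(-2 \right)} \left(53 + o{\left(B{\left(-3,1 \right)},g \right)}\right) = 7 \left(53 + \frac{1}{7}\right) = 7 \cdot \frac{372}{7} = 372$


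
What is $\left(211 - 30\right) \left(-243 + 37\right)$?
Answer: $-37286$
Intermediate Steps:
$\left(211 - 30\right) \left(-243 + 37\right) = \left(211 - 30\right) \left(-206\right) = 181 \left(-206\right) = -37286$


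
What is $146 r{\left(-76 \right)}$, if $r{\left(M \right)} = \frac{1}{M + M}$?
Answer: $- \frac{73}{76} \approx -0.96053$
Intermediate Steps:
$r{\left(M \right)} = \frac{1}{2 M}$
$146 r{\left(-76 \right)} = 146 \frac{1}{2 \left(-76\right)} = 146 \cdot \frac{1}{2} \left(- \frac{1}{76}\right) = 146 \left(- \frac{1}{152}\right) = - \frac{73}{76}$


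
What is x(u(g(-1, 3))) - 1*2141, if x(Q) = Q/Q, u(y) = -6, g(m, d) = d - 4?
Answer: -2140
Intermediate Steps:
g(m, d) = -4 + d
x(Q) = 1
x(u(g(-1, 3))) - 1*2141 = 1 - 1*2141 = 1 - 2141 = -2140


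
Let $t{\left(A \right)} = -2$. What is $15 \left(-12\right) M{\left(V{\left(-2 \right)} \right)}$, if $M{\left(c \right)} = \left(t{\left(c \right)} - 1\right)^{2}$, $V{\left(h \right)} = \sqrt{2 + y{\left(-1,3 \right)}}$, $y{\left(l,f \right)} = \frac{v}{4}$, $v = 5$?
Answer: $-1620$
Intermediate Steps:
$y{\left(l,f \right)} = \frac{5}{4}$
$V{\left(h \right)} = \frac{\sqrt{13}}{2}$ ($V{\left(h \right)} = \sqrt{2 + \frac{5}{4}} = \sqrt{\frac{13}{4}} = \frac{\sqrt{13}}{2}$)
$M{\left(c \right)} = 9$ ($M{\left(c \right)} = \left(-2 - 1\right)^{2} = \left(-3\right)^{2} = 9$)
$15 \left(-12\right) M{\left(V{\left(-2 \right)} \right)} = 15 \left(-12\right) 9 = \left(-180\right) 9 = -1620$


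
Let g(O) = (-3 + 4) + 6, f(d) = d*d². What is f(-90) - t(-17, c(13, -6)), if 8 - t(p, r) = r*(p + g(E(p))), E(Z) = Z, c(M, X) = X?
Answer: -728948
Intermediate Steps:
f(d) = d³
g(O) = 7 (g(O) = 1 + 6 = 7)
t(p, r) = 8 - r*(7 + p) (t(p, r) = 8 - r*(p + 7) = 8 - r*(7 + p))
f(-90) - t(-17, c(13, -6)) = (-90)³ - (8 - 7*(-6) - 1*(-17)*(-6)) = -729000 - (8 + 42 - 102) = -729000 - 1*(-52) = -729000 + 52 = -728948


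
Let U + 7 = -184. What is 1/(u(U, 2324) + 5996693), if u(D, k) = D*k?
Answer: 1/5552809 ≈ 1.8009e-7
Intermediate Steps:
U = -191 (U = -7 - 184 = -191)
1/(u(U, 2324) + 5996693) = 1/(-191*2324 + 5996693) = 1/(-443884 + 5996693) = 1/5552809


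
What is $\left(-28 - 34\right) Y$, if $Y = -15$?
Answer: $930$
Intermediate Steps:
$\left(-28 - 34\right) Y = \left(-28 - 34\right) \left(-15\right) = \left(-62\right) \left(-15\right) = 930$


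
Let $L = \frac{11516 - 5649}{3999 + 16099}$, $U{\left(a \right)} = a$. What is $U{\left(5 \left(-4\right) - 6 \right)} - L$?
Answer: $- \frac{528415}{20098} \approx -26.292$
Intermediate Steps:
$L = \frac{5867}{20098} \approx 0.29192$
$U{\left(5 \left(-4\right) - 6 \right)} - L = \left(5 \left(-4\right) - 6\right) - \frac{5867}{20098} = \left(-20 - 6\right) - \frac{5867}{20098} = -26 - \frac{5867}{20098} = - \frac{528415}{20098}$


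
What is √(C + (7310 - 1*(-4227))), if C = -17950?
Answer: 11*I*√53 ≈ 80.081*I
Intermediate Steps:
√(C + (7310 - 1*(-4227))) = √(-17950 + (7310 - 1*(-4227))) = √(-17950 + (7310 + 4227)) = √(-17950 + 11537) = √(-6413) = 11*I*√53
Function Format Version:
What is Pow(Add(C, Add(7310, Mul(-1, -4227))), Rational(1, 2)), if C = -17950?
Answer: Mul(11, I, Pow(53, Rational(1, 2))) ≈ Mul(80.081, I)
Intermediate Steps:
Pow(Add(C, Add(7310, Mul(-1, -4227))), Rational(1, 2)) = Pow(Add(-17950, Add(7310, Mul(-1, -4227))), Rational(1, 2)) = Pow(Add(-17950, Add(7310, 4227)), Rational(1, 2)) = Pow(Add(-17950, 11537), Rational(1, 2)) = Pow(-6413, Rational(1, 2)) = Mul(11, I, Pow(53, Rational(1, 2)))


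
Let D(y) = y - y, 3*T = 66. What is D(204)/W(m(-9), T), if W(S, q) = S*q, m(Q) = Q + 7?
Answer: 0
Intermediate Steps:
m(Q) = 7 + Q
T = 22 (T = (1/3)*66 = 22)
D(y) = 0
D(204)/W(m(-9), T) = 0/(((7 - 9)*22)) = 0/((-2*22)) = 0/(-44) = 0*(-1/44) = 0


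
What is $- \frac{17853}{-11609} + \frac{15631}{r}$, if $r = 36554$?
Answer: $\frac{17021609}{8660314} \approx 1.9655$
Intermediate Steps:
$- \frac{17853}{-11609} + \frac{15631}{r} = - \frac{17853}{-11609} + \frac{15631}{36554} = \left(-17853\right) \left(- \frac{1}{11609}\right) + 15631 \cdot \frac{1}{36554} = \frac{17853}{11609} + \frac{319}{746} = \frac{17021609}{8660314}$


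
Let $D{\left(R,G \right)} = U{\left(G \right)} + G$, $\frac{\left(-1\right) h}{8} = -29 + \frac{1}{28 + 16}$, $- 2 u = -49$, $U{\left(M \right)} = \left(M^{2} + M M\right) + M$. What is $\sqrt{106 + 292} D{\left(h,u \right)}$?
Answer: $\frac{2499 \sqrt{398}}{2} \approx 24927.0$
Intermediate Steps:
$U{\left(M \right)} = M + 2 M^{2}$ ($U{\left(M \right)} = \left(M^{2} + M^{2}\right) + M = 2 M^{2} + M = M + 2 M^{2}$)
$u = \frac{49}{2}$ ($u = \left(- \frac{1}{2}\right) \left(-49\right) = \frac{49}{2} \approx 24.5$)
$h = \frac{2550}{11}$ ($h = - 8 \left(-29 + \frac{1}{28 + 16}\right) = - 8 \left(-29 + \frac{1}{44}\right) = \left(-8\right) \left(- \frac{1275}{44}\right) = \frac{2550}{11} \approx 231.82$)
$D{\left(R,G \right)} = G + G \left(1 + 2 G\right)$ ($D{\left(R,G \right)} = G \left(1 + 2 G\right) + G = G + G \left(1 + 2 G\right)$)
$\sqrt{106 + 292} D{\left(h,u \right)} = \sqrt{106 + 292} \cdot 2 \cdot \frac{49}{2} \left(1 + \frac{49}{2}\right) = \sqrt{398} \cdot 2 \cdot \frac{49}{2} \cdot \frac{51}{2} = \sqrt{398} \cdot \frac{2499}{2} = \frac{2499 \sqrt{398}}{2}$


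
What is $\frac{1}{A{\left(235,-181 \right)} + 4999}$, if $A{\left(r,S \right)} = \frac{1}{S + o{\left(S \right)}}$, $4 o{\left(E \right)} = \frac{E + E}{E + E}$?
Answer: $\frac{723}{3614273} \approx 0.00020004$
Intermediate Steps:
$o{\left(E \right)} = \frac{1}{4}$ ($o{\left(E \right)} = \frac{\left(E + E\right) \frac{1}{E + E}}{4} = \frac{2 E \frac{1}{2 E}}{4} = \frac{1}{4} \cdot 1 = \frac{1}{4}$)
$A{\left(r,S \right)} = \frac{1}{\frac{1}{4} + S}$ ($A{\left(r,S \right)} = \frac{1}{S + \frac{1}{4}} = \frac{1}{\frac{1}{4} + S}$)
$\frac{1}{A{\left(235,-181 \right)} + 4999} = \frac{1}{\frac{4}{1 + 4 \left(-181\right)} + 4999} = \frac{1}{\frac{4}{1 - 724} + 4999} = \frac{1}{\frac{4}{-723} + 4999} = \frac{1}{4 \left(- \frac{1}{723}\right) + 4999} = \frac{1}{- \frac{4}{723} + 4999} = \frac{1}{\frac{3614273}{723}} = \frac{723}{3614273}$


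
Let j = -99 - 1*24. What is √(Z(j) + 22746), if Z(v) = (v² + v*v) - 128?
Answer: 2*√13219 ≈ 229.95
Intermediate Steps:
j = -123 (j = -99 - 24 = -123)
Z(v) = -128 + 2*v² (Z(v) = (v² + v²) - 128 = 2*v² - 128 = -128 + 2*v²)
√(Z(j) + 22746) = √((-128 + 2*(-123)²) + 22746) = √((-128 + 2*15129) + 22746) = √((-128 + 30258) + 22746) = √(30130 + 22746) = √52876 = 2*√13219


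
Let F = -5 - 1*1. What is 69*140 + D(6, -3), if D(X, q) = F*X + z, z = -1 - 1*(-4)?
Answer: 9627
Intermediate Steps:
F = -6 (F = -5 - 1 = -6)
z = 3 (z = -1 + 4 = 3)
D(X, q) = 3 - 6*X (D(X, q) = -6*X + 3 = 3 - 6*X)
69*140 + D(6, -3) = 69*140 + (3 - 6*6) = 9660 + (3 - 36) = 9660 - 33 = 9627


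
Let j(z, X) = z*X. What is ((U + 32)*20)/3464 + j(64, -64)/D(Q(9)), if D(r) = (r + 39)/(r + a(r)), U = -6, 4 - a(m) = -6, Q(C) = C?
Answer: -2105917/1299 ≈ -1621.2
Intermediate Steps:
j(z, X) = X*z
a(m) = 10 (a(m) = 4 - 1*(-6) = 4 + 6 = 10)
D(r) = (39 + r)/(10 + r) (D(r) = (r + 39)/(r + 10) = (39 + r)/(10 + r))
((U + 32)*20)/3464 + j(64, -64)/D(Q(9)) = ((-6 + 32)*20)/3464 + (-64*64)/(((39 + 9)/(10 + 9))) = (26*20)*(1/3464) - 4096/(48/19) = 520*(1/3464) - 4096/((1/19)*48) = 65/433 - 4096/48/19 = 65/433 - 4096*19/48 = 65/433 - 4864/3 = -2105917/1299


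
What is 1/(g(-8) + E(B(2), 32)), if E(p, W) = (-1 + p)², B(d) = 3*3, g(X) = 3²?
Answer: 1/73 ≈ 0.013699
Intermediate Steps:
g(X) = 9
B(d) = 9
1/(g(-8) + E(B(2), 32)) = 1/(9 + (-1 + 9)²) = 1/(9 + 8²) = 1/(9 + 64) = 1/73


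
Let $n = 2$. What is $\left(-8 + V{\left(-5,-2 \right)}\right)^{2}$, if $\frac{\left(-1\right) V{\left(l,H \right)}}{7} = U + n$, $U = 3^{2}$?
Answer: $7225$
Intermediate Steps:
$U = 9$
$V{\left(l,H \right)} = -77$ ($V{\left(l,H \right)} = - 7 \left(9 + 2\right) = \left(-7\right) 11 = -77$)
$\left(-8 + V{\left(-5,-2 \right)}\right)^{2} = \left(-8 - 77\right)^{2} = \left(-85\right)^{2} = 7225$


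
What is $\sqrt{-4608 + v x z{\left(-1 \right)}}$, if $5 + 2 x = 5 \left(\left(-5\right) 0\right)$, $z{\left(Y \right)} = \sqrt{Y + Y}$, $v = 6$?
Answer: $\sqrt{-4608 - 15 i \sqrt{2}} \approx 0.1563 - 67.882 i$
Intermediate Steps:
$z{\left(Y \right)} = \sqrt{2} \sqrt{Y}$ ($z{\left(Y \right)} = \sqrt{2 Y} = \sqrt{2} \sqrt{Y}$)
$x = - \frac{5}{2}$ ($x = - \frac{5}{2} + \frac{5 \left(\left(-5\right) 0\right)}{2} = - \frac{5}{2} + \frac{5 \cdot 0}{2} = - \frac{5}{2} + \frac{1}{2} \cdot 0 = - \frac{5}{2} + 0 = - \frac{5}{2} \approx -2.5$)
$\sqrt{-4608 + v x z{\left(-1 \right)}} = \sqrt{-4608 + 6 \left(- \frac{5}{2}\right) \sqrt{2} \sqrt{-1}} = \sqrt{-4608 - 15 \sqrt{2} i} = \sqrt{-4608 - 15 i \sqrt{2}}$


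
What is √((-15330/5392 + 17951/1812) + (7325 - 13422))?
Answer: I*√2270852589453654/610644 ≈ 78.038*I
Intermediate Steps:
√((-15330/5392 + 17951/1812) + (7325 - 13422)) = √((-15330*1/5392 + 17951*(1/1812)) - 6097) = √((-7665/2696 + 17951/1812) - 6097) = √(8626729/1221288 - 6097) = √(-7437566207/1221288) = I*√2270852589453654/610644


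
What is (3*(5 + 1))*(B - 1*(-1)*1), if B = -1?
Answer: 0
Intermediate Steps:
(3*(5 + 1))*(B - 1*(-1)*1) = (3*(5 + 1))*(-1 - 1*(-1)*1) = (3*6)*(-1 + 1*1) = 18*(-1 + 1) = 18*0 = 0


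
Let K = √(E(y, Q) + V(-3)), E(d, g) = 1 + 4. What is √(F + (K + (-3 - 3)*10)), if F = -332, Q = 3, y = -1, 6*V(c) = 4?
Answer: √(-3528 + 3*√51)/3 ≈ 19.739*I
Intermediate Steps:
V(c) = ⅔ (V(c) = (⅙)*4 = ⅔)
E(d, g) = 5
K = √51/3 (K = √(5 + ⅔) = √(17/3) = √51/3 ≈ 2.3805)
√(F + (K + (-3 - 3)*10)) = √(-332 + (√51/3 + (-3 - 3)*10)) = √(-332 + (√51/3 - 6*10)) = √(-332 + (√51/3 - 60)) = √(-332 + (-60 + √51/3)) = √(-392 + √51/3)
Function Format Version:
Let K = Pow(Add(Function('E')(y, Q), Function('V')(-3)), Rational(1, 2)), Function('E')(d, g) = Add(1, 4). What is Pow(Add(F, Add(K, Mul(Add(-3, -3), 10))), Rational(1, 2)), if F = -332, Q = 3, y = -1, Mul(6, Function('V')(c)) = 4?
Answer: Mul(Rational(1, 3), Pow(Add(-3528, Mul(3, Pow(51, Rational(1, 2)))), Rational(1, 2))) ≈ Mul(19.739, I)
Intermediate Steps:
Function('V')(c) = Rational(2, 3) (Function('V')(c) = Mul(Rational(1, 6), 4) = Rational(2, 3))
Function('E')(d, g) = 5
K = Mul(Rational(1, 3), Pow(51, Rational(1, 2))) (K = Pow(Add(5, Rational(2, 3)), Rational(1, 2)) = Pow(Rational(17, 3), Rational(1, 2)) = Mul(Rational(1, 3), Pow(51, Rational(1, 2))) ≈ 2.3805)
Pow(Add(F, Add(K, Mul(Add(-3, -3), 10))), Rational(1, 2)) = Pow(Add(-332, Add(Mul(Rational(1, 3), Pow(51, Rational(1, 2))), Mul(Add(-3, -3), 10))), Rational(1, 2)) = Pow(Add(-332, Add(Mul(Rational(1, 3), Pow(51, Rational(1, 2))), Mul(-6, 10))), Rational(1, 2)) = Pow(Add(-332, Add(Mul(Rational(1, 3), Pow(51, Rational(1, 2))), -60)), Rational(1, 2)) = Pow(Add(-332, Add(-60, Mul(Rational(1, 3), Pow(51, Rational(1, 2))))), Rational(1, 2)) = Pow(Add(-392, Mul(Rational(1, 3), Pow(51, Rational(1, 2)))), Rational(1, 2))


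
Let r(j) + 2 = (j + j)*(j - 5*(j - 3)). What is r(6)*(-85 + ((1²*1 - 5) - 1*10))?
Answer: 10890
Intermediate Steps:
r(j) = -2 + 2*j*(15 - 4*j) (r(j) = -2 + (j + j)*(j - 5*(j - 3)) = -2 + (2*j)*(j - 5*(-3 + j)) = -2 + (2*j)*(j + (15 - 5*j)) = -2 + (2*j)*(15 - 4*j) = -2 + 2*j*(15 - 4*j))
r(6)*(-85 + ((1²*1 - 5) - 1*10)) = (-2 - 8*6² + 30*6)*(-85 + ((1²*1 - 5) - 1*10)) = (-2 - 8*36 + 180)*(-85 + ((1*1 - 5) - 10)) = (-2 - 288 + 180)*(-85 + ((1 - 5) - 10)) = -110*(-85 + (-4 - 10)) = -110*(-85 - 14) = -110*(-99) = 10890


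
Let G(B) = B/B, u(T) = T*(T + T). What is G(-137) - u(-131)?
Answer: -34321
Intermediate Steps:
u(T) = 2*T² (u(T) = T*(2*T) = 2*T²)
G(B) = 1
G(-137) - u(-131) = 1 - 2*(-131)² = 1 - 2*17161 = 1 - 1*34322 = 1 - 34322 = -34321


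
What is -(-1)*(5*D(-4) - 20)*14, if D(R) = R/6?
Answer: -980/3 ≈ -326.67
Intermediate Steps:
D(R) = R/6 (D(R) = R*(1/6) = R/6)
-(-1)*(5*D(-4) - 20)*14 = -(-1)*(5*((1/6)*(-4)) - 20)*14 = -(-1)*(5*(-2/3) - 20)*14 = -(-1)*(-10/3 - 20)*14 = -(-1)*(-70/3*14) = -(-1)*(-980)/3 = -1*980/3 = -980/3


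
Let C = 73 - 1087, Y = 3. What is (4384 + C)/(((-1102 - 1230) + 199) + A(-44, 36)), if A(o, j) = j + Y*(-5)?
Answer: -1685/1056 ≈ -1.5956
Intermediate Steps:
C = -1014
A(o, j) = -15 + j (A(o, j) = j + 3*(-5) = j - 15 = -15 + j)
(4384 + C)/(((-1102 - 1230) + 199) + A(-44, 36)) = (4384 - 1014)/(((-1102 - 1230) + 199) + (-15 + 36)) = 3370/((-2332 + 199) + 21) = 3370/(-2133 + 21) = 3370/(-2112) = 3370*(-1/2112) = -1685/1056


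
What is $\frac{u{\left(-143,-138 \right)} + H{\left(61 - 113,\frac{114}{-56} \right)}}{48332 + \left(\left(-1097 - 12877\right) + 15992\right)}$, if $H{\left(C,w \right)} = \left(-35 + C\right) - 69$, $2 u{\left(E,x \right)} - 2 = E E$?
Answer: $\frac{20139}{100700} \approx 0.19999$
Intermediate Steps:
$u{\left(E,x \right)} = 1 + \frac{E^{2}}{2}$ ($u{\left(E,x \right)} = 1 + \frac{E E}{2} = 1 + \frac{E^{2}}{2}$)
$H{\left(C,w \right)} = -104 + C$
$\frac{u{\left(-143,-138 \right)} + H{\left(61 - 113,\frac{114}{-56} \right)}}{48332 + \left(\left(-1097 - 12877\right) + 15992\right)} = \frac{\left(1 + \frac{\left(-143\right)^{2}}{2}\right) + \left(-104 + \left(61 - 113\right)\right)}{48332 + \left(\left(-1097 - 12877\right) + 15992\right)} = \frac{\left(1 + \frac{1}{2} \cdot 20449\right) + \left(-104 + \left(61 - 113\right)\right)}{48332 + \left(-13974 + 15992\right)} = \frac{\left(1 + \frac{20449}{2}\right) - 156}{48332 + 2018} = \frac{\frac{20451}{2} - 156}{50350} = \frac{20139}{2} \cdot \frac{1}{50350} = \frac{20139}{100700}$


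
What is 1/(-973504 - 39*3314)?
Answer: -1/1102750 ≈ -9.0682e-7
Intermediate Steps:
1/(-973504 - 39*3314) = 1/(-973504 - 129246) = 1/(-1102750) = -1/1102750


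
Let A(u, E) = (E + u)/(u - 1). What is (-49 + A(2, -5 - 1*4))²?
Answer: 3136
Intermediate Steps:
A(u, E) = (E + u)/(-1 + u)
(-49 + A(2, -5 - 1*4))² = (-49 + ((-5 - 1*4) + 2)/(-1 + 2))² = (-49 + ((-5 - 4) + 2)/1)² = (-49 + 1*(-9 + 2))² = (-49 + 1*(-7))² = (-49 - 7)² = (-56)² = 3136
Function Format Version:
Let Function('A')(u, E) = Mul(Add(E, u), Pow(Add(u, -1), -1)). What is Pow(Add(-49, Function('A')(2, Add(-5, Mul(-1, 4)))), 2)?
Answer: 3136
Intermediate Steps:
Function('A')(u, E) = Mul(Pow(Add(-1, u), -1), Add(E, u)) (Function('A')(u, E) = Mul(Add(E, u), Pow(Add(-1, u), -1)) = Mul(Pow(Add(-1, u), -1), Add(E, u)))
Pow(Add(-49, Function('A')(2, Add(-5, Mul(-1, 4)))), 2) = Pow(Add(-49, Mul(Pow(Add(-1, 2), -1), Add(Add(-5, Mul(-1, 4)), 2))), 2) = Pow(Add(-49, Mul(Pow(1, -1), Add(Add(-5, -4), 2))), 2) = Pow(Add(-49, Mul(1, Add(-9, 2))), 2) = Pow(Add(-49, Mul(1, -7)), 2) = Pow(Add(-49, -7), 2) = Pow(-56, 2) = 3136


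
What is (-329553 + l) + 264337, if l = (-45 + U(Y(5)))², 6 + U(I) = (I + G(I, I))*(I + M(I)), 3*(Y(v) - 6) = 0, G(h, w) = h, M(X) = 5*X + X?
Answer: 139993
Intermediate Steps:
M(X) = 6*X
Y(v) = 6 (Y(v) = 6 + (⅓)*0 = 6 + 0 = 6)
U(I) = -6 + 14*I² (U(I) = -6 + (I + I)*(I + 6*I) = -6 + (2*I)*(7*I) = -6 + 14*I²)
l = 205209 (l = (-45 + (-6 + 14*6²))² = (-45 + (-6 + 14*36))² = (-45 + (-6 + 504))² = (-45 + 498)² = 453² = 205209)
(-329553 + l) + 264337 = (-329553 + 205209) + 264337 = -124344 + 264337 = 139993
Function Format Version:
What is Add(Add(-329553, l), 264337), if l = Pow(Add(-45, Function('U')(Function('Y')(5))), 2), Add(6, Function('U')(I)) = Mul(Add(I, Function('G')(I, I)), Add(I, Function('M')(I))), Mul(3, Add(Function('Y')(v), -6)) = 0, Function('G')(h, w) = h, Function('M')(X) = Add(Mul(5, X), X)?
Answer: 139993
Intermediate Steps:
Function('M')(X) = Mul(6, X)
Function('Y')(v) = 6 (Function('Y')(v) = Add(6, Mul(Rational(1, 3), 0)) = Add(6, 0) = 6)
Function('U')(I) = Add(-6, Mul(14, Pow(I, 2))) (Function('U')(I) = Add(-6, Mul(Add(I, I), Add(I, Mul(6, I)))) = Add(-6, Mul(Mul(2, I), Mul(7, I))) = Add(-6, Mul(14, Pow(I, 2))))
l = 205209 (l = Pow(Add(-45, Add(-6, Mul(14, Pow(6, 2)))), 2) = Pow(Add(-45, Add(-6, Mul(14, 36))), 2) = Pow(Add(-45, Add(-6, 504)), 2) = Pow(Add(-45, 498), 2) = Pow(453, 2) = 205209)
Add(Add(-329553, l), 264337) = Add(Add(-329553, 205209), 264337) = Add(-124344, 264337) = 139993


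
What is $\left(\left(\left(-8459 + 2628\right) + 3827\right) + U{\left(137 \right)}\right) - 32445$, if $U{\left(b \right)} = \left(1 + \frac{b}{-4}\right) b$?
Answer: $- \frac{156017}{4} \approx -39004.0$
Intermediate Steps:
$U{\left(b \right)} = b \left(1 - \frac{b}{4}\right)$ ($U{\left(b \right)} = \left(1 + b \left(- \frac{1}{4}\right)\right) b = \left(1 - \frac{b}{4}\right) b = b \left(1 - \frac{b}{4}\right)$)
$\left(\left(\left(-8459 + 2628\right) + 3827\right) + U{\left(137 \right)}\right) - 32445 = \left(\left(\left(-8459 + 2628\right) + 3827\right) + \frac{1}{4} \cdot 137 \left(4 - 137\right)\right) - 32445 = \left(\left(-5831 + 3827\right) + \frac{1}{4} \cdot 137 \left(4 - 137\right)\right) - 32445 = \left(-2004 + \frac{1}{4} \cdot 137 \left(-133\right)\right) - 32445 = \left(-2004 - \frac{18221}{4}\right) - 32445 = - \frac{26237}{4} - 32445 = - \frac{156017}{4}$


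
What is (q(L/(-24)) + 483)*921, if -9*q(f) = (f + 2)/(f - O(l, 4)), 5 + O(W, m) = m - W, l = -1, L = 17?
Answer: 22696510/51 ≈ 4.4503e+5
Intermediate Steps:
O(W, m) = -5 + m - W (O(W, m) = -5 + (m - W) = -5 + m - W)
q(f) = -(2 + f)/(9*f) (q(f) = -(f + 2)/(9*(f - (-5 + 4 - 1*(-1)))) = -(2 + f)/(9*(f - (-5 + 4 + 1))) = -(2 + f)/(9*(f - 1*0)) = -(2 + f)/(9*(f + 0)) = -(2 + f)/(9*f))
(q(L/(-24)) + 483)*921 = ((-2 - 17/(-24))/(9*((17/(-24)))) + 483)*921 = ((-2 - 17*(-1)/24)/(9*((17*(-1/24)))) + 483)*921 = ((-2 - 1*(-17/24))/(9*(-17/24)) + 483)*921 = ((1/9)*(-24/17)*(-2 + 17/24) + 483)*921 = ((1/9)*(-24/17)*(-31/24) + 483)*921 = (31/153 + 483)*921 = (73930/153)*921 = 22696510/51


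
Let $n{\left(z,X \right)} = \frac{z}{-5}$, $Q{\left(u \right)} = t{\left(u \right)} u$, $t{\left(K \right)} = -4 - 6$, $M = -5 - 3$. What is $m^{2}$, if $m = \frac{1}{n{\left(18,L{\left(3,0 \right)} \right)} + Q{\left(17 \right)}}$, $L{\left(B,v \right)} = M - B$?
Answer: $\frac{25}{753424} \approx 3.3182 \cdot 10^{-5}$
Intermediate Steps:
$M = -8$ ($M = -5 - 3 = -8$)
$L{\left(B,v \right)} = -8 - B$
$t{\left(K \right)} = -10$ ($t{\left(K \right)} = -4 - 6 = -10$)
$Q{\left(u \right)} = - 10 u$
$n{\left(z,X \right)} = - \frac{z}{5}$ ($n{\left(z,X \right)} = z \left(- \frac{1}{5}\right) = - \frac{z}{5}$)
$m = - \frac{5}{868}$ ($m = \frac{1}{\left(- \frac{1}{5}\right) 18 - 170} = \frac{1}{- \frac{18}{5} - 170} = \frac{1}{- \frac{868}{5}} = - \frac{5}{868} \approx -0.0057604$)
$m^{2} = \left(- \frac{5}{868}\right)^{2} = \frac{25}{753424}$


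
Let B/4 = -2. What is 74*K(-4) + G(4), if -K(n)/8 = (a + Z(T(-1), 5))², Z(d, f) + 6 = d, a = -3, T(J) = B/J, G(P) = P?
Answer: -588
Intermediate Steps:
B = -8 (B = 4*(-2) = -8)
T(J) = -8/J
Z(d, f) = -6 + d
K(n) = -8 (K(n) = -8*(-3 + (-6 - 8/(-1)))² = -8*(-3 + (-6 - 8*(-1)))² = -8*(-3 + (-6 + 8))² = -8*(-3 + 2)² = -8*(-1)² = -8*1 = -8)
74*K(-4) + G(4) = 74*(-8) + 4 = -592 + 4 = -588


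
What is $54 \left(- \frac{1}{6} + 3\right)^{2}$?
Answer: $\frac{867}{2} \approx 433.5$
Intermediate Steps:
$54 \left(- \frac{1}{6} + 3\right)^{2} = 54 \left(\frac{17}{6}\right)^{2} = 54 \cdot \frac{289}{36} = \frac{867}{2}$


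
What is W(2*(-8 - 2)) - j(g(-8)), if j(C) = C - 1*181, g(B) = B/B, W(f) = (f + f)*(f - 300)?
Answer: 12980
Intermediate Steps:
W(f) = 2*f*(-300 + f) (W(f) = (2*f)*(-300 + f) = 2*f*(-300 + f))
g(B) = 1
j(C) = -181 + C (j(C) = C - 181 = -181 + C)
W(2*(-8 - 2)) - j(g(-8)) = 2*(2*(-8 - 2))*(-300 + 2*(-8 - 2)) - (-181 + 1) = 2*(2*(-10))*(-300 + 2*(-10)) - 1*(-180) = 2*(-20)*(-300 - 20) + 180 = 2*(-20)*(-320) + 180 = 12800 + 180 = 12980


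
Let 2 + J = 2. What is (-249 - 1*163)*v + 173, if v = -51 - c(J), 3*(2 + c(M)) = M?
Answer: 20361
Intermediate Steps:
J = 0 (J = -2 + 2 = 0)
c(M) = -2 + M/3
v = -49 (v = -51 - (-2 + (⅓)*0) = -51 - (-2 + 0) = -51 - 1*(-2) = -51 + 2 = -49)
(-249 - 1*163)*v + 173 = (-249 - 1*163)*(-49) + 173 = (-249 - 163)*(-49) + 173 = -412*(-49) + 173 = 20188 + 173 = 20361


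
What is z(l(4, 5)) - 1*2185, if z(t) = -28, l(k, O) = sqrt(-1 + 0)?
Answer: -2213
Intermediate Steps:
l(k, O) = I (l(k, O) = sqrt(-1) = I)
z(l(4, 5)) - 1*2185 = -28 - 1*2185 = -28 - 2185 = -2213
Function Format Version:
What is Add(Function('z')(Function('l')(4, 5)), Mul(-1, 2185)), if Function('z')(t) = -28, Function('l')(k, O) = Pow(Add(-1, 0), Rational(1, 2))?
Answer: -2213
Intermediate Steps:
Function('l')(k, O) = I (Function('l')(k, O) = Pow(-1, Rational(1, 2)) = I)
Add(Function('z')(Function('l')(4, 5)), Mul(-1, 2185)) = Add(-28, Mul(-1, 2185)) = Add(-28, -2185) = -2213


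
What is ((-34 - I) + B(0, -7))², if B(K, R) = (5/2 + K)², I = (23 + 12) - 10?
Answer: 44521/16 ≈ 2782.6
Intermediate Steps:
I = 25 (I = 35 - 10 = 25)
B(K, R) = (5/2 + K)² (B(K, R) = (5*(½) + K)² = (5/2 + K)²)
((-34 - I) + B(0, -7))² = ((-34 - 1*25) + (5 + 2*0)²/4)² = ((-34 - 25) + (5 + 0)²/4)² = (-59 + (¼)*5²)² = (-59 + (¼)*25)² = (-59 + 25/4)² = (-211/4)² = 44521/16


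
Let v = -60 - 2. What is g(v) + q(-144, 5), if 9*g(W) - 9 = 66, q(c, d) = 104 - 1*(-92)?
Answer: 613/3 ≈ 204.33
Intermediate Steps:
q(c, d) = 196 (q(c, d) = 104 + 92 = 196)
v = -62
g(W) = 25/3 (g(W) = 1 + (⅑)*66 = 1 + 22/3 = 25/3)
g(v) + q(-144, 5) = 25/3 + 196 = 613/3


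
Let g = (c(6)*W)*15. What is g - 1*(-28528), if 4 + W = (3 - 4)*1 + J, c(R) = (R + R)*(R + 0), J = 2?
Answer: 25288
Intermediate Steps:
c(R) = 2*R² (c(R) = (2*R)*R = 2*R²)
W = -3 (W = -4 + ((3 - 4)*1 + 2) = -4 + (-1*1 + 2) = -4 + (-1 + 2) = -4 + 1 = -3)
g = -3240 (g = ((2*6²)*(-3))*15 = ((2*36)*(-3))*15 = (72*(-3))*15 = -216*15 = -3240)
g - 1*(-28528) = -3240 - 1*(-28528) = -3240 + 28528 = 25288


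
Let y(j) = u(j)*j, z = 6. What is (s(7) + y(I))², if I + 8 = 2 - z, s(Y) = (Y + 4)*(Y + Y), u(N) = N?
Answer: 88804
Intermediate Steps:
s(Y) = 2*Y*(4 + Y) (s(Y) = (4 + Y)*(2*Y) = 2*Y*(4 + Y))
I = -12 (I = -8 + (2 - 1*6) = -8 + (2 - 6) = -8 - 4 = -12)
y(j) = j² (y(j) = j*j = j²)
(s(7) + y(I))² = (2*7*(4 + 7) + (-12)²)² = (2*7*11 + 144)² = (154 + 144)² = 298² = 88804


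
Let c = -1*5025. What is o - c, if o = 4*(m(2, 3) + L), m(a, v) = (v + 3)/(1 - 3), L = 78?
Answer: 5325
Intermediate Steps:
m(a, v) = -3/2 - v/2 (m(a, v) = (3 + v)/(-2) = (3 + v)*(-1/2) = -3/2 - v/2)
c = -5025
o = 300 (o = 4*((-3/2 - 1/2*3) + 78) = 4*((-3/2 - 3/2) + 78) = 4*(-3 + 78) = 4*75 = 300)
o - c = 300 - 1*(-5025) = 300 + 5025 = 5325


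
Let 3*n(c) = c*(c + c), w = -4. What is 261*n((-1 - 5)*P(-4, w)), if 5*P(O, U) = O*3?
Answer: 902016/25 ≈ 36081.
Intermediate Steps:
P(O, U) = 3*O/5 (P(O, U) = (O*3)/5 = (3*O)/5 = 3*O/5)
n(c) = 2*c**2/3 (n(c) = (c*(c + c))/3 = (c*(2*c))/3 = (2*c**2)/3 = 2*c**2/3)
261*n((-1 - 5)*P(-4, w)) = 261*(2*((-1 - 5)*((3/5)*(-4)))**2/3) = 261*(2*(-6*(-12/5))**2/3) = 261*(2*(72/5)**2/3) = 261*((2/3)*(5184/25)) = 261*(3456/25) = 902016/25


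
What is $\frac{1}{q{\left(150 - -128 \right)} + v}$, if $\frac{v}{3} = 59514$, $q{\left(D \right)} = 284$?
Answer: $\frac{1}{178826} \approx 5.592 \cdot 10^{-6}$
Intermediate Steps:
$v = 178542$ ($v = 3 \cdot 59514 = 178542$)
$\frac{1}{q{\left(150 - -128 \right)} + v} = \frac{1}{284 + 178542} = \frac{1}{178826}$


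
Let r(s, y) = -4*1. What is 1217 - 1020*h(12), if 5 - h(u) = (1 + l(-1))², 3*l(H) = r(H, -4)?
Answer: -11309/3 ≈ -3769.7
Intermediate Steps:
r(s, y) = -4
l(H) = -4/3 (l(H) = (⅓)*(-4) = -4/3)
h(u) = 44/9 (h(u) = 5 - (1 - 4/3)² = 5 - (-⅓)² = 5 - 1*⅑ = 5 - ⅑ = 44/9)
1217 - 1020*h(12) = 1217 - 1020*44/9 = 1217 - 14960/3 = -11309/3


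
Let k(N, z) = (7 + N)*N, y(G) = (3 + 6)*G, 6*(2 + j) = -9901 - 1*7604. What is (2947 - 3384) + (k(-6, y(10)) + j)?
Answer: -6725/2 ≈ -3362.5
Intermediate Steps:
j = -5839/2 (j = -2 + (-9901 - 1*7604)/6 = -2 + (-9901 - 7604)/6 = -2 + (1/6)*(-17505) = -2 - 5835/2 = -5839/2 ≈ -2919.5)
y(G) = 9*G
k(N, z) = N*(7 + N)
(2947 - 3384) + (k(-6, y(10)) + j) = (2947 - 3384) + (-6*(7 - 6) - 5839/2) = -437 + (-6*1 - 5839/2) = -437 + (-6 - 5839/2) = -437 - 5851/2 = -6725/2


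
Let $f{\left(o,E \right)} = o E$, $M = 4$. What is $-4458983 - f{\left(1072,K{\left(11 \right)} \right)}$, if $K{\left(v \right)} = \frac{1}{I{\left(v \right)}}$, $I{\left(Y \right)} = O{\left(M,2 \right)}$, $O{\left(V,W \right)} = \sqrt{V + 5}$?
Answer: $- \frac{13378021}{3} \approx -4.4593 \cdot 10^{6}$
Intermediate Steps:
$O{\left(V,W \right)} = \sqrt{5 + V}$
$I{\left(Y \right)} = 3$ ($I{\left(Y \right)} = \sqrt{5 + 4} = \sqrt{9} = 3$)
$K{\left(v \right)} = \frac{1}{3}$
$f{\left(o,E \right)} = E o$
$-4458983 - f{\left(1072,K{\left(11 \right)} \right)} = -4458983 - \frac{1}{3} \cdot 1072 = -4458983 - \frac{1072}{3} = - \frac{13378021}{3}$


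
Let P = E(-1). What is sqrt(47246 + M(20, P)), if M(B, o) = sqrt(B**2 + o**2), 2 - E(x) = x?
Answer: sqrt(47246 + sqrt(409)) ≈ 217.41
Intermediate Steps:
E(x) = 2 - x
P = 3 (P = 2 - 1*(-1) = 2 + 1 = 3)
sqrt(47246 + M(20, P)) = sqrt(47246 + sqrt(20**2 + 3**2)) = sqrt(47246 + sqrt(400 + 9)) = sqrt(47246 + sqrt(409))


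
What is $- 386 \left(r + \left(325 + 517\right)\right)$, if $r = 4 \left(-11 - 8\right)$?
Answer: $-295676$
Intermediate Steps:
$r = -76$ ($r = 4 \left(-19\right) = -76$)
$- 386 \left(r + \left(325 + 517\right)\right) = - 386 \left(-76 + \left(325 + 517\right)\right) = - 386 \left(-76 + 842\right) = \left(-386\right) 766 = -295676$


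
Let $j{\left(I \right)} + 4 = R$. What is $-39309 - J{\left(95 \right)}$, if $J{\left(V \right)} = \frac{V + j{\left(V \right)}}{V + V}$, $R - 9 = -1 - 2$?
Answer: $- \frac{7468807}{190} \approx -39310.0$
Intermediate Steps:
$R = 6$ ($R = 9 - 3 = 6$)
$j{\left(I \right)} = 2$ ($j{\left(I \right)} = -4 + 6 = 2$)
$J{\left(V \right)} = \frac{2 + V}{2 V}$ ($J{\left(V \right)} = \frac{V + 2}{V + V} = \frac{2 + V}{2 V}$)
$-39309 - J{\left(95 \right)} = -39309 - \frac{2 + 95}{2 \cdot 95} = -39309 - \frac{1}{2} \cdot \frac{1}{95} \cdot 97 = -39309 - \frac{97}{190} = - \frac{7468807}{190}$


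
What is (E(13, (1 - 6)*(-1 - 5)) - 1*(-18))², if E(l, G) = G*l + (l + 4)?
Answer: 180625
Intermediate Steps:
E(l, G) = 4 + l + G*l (E(l, G) = G*l + (4 + l) = 4 + l + G*l)
(E(13, (1 - 6)*(-1 - 5)) - 1*(-18))² = ((4 + 13 + ((1 - 6)*(-1 - 5))*13) - 1*(-18))² = ((4 + 13 - 5*(-6)*13) + 18)² = ((4 + 13 + 30*13) + 18)² = ((4 + 13 + 390) + 18)² = (407 + 18)² = 425² = 180625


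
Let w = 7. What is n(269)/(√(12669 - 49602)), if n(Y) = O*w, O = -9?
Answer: 21*I*√36933/12311 ≈ 0.32782*I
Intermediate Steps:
n(Y) = -63 (n(Y) = -9*7 = -63)
n(269)/(√(12669 - 49602)) = -63/√(12669 - 49602) = -63*(-I*√36933/36933) = -(-21)*I*√36933/12311 = 21*I*√36933/12311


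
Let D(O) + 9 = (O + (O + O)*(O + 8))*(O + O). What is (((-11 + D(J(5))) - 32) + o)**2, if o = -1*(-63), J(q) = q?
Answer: 1852321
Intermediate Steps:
D(O) = -9 + 2*O*(O + 2*O*(8 + O)) (D(O) = -9 + (O + (O + O)*(O + 8))*(O + O) = -9 + (O + (2*O)*(8 + O))*(2*O) = -9 + (O + 2*O*(8 + O))*(2*O) = -9 + 2*O*(O + 2*O*(8 + O)))
o = 63
(((-11 + D(J(5))) - 32) + o)**2 = (((-11 + (-9 + 4*5**3 + 34*5**2)) - 32) + 63)**2 = (((-11 + (-9 + 4*125 + 34*25)) - 32) + 63)**2 = (((-11 + (-9 + 500 + 850)) - 32) + 63)**2 = (((-11 + 1341) - 32) + 63)**2 = ((1330 - 32) + 63)**2 = (1298 + 63)**2 = 1361**2 = 1852321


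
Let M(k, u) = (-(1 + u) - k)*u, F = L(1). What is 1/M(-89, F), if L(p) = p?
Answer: 1/87 ≈ 0.011494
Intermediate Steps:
F = 1
M(k, u) = u*(-1 - k - u) (M(k, u) = ((-1 - u) - k)*u = (-1 - k - u)*u = u*(-1 - k - u))
1/M(-89, F) = 1/(-1*1*(1 - 89 + 1)) = 1/(-1*1*(-87)) = 1/87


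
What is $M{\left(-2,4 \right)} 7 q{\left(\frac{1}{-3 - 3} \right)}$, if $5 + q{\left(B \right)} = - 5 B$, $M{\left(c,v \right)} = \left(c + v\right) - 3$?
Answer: $\frac{175}{6} \approx 29.167$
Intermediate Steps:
$M{\left(c,v \right)} = -3 + c + v$
$q{\left(B \right)} = -5 - 5 B$
$M{\left(-2,4 \right)} 7 q{\left(\frac{1}{-3 - 3} \right)} = \left(-3 - 2 + 4\right) 7 \left(-5 - \frac{5}{-3 - 3}\right) = \left(-1\right) 7 \left(-5 - \frac{5}{-6}\right) = - 7 \left(-5 - - \frac{5}{6}\right) = - 7 \left(-5 + \frac{5}{6}\right) = \left(-7\right) \left(- \frac{25}{6}\right) = \frac{175}{6}$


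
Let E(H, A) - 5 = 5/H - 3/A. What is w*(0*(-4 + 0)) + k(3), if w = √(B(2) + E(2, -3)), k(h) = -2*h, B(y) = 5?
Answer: -6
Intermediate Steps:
E(H, A) = 5 - 3/A + 5/H (E(H, A) = 5 + (5/H - 3/A) = 5 + (-3/A + 5/H) = 5 - 3/A + 5/H)
w = 3*√6/2 (w = √(5 + (5 - 3/(-3) + 5/2)) = √(5 + (5 - 3*(-⅓) + 5*(½))) = √(5 + (5 + 1 + 5/2)) = √(5 + 17/2) = √(27/2) = 3*√6/2 ≈ 3.6742)
w*(0*(-4 + 0)) + k(3) = (3*√6/2)*(0*(-4 + 0)) - 2*3 = (3*√6/2)*(0*(-4)) - 6 = (3*√6/2)*0 - 6 = 0 - 6 = -6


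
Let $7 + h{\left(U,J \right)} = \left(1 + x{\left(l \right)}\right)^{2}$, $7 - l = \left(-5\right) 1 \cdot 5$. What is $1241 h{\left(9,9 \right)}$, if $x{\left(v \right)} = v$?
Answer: $1342762$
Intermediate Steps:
$l = 32$ ($l = 7 - \left(-5\right) 1 \cdot 5 = 7 - \left(-5\right) 5 = 7 - -25 = 7 + 25 = 32$)
$h{\left(U,J \right)} = 1082$ ($h{\left(U,J \right)} = -7 + \left(1 + 32\right)^{2} = -7 + 33^{2} = -7 + 1089 = 1082$)
$1241 h{\left(9,9 \right)} = 1241 \cdot 1082 = 1342762$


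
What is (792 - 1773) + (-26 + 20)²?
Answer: -945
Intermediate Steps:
(792 - 1773) + (-26 + 20)² = -981 + (-6)² = -981 + 36 = -945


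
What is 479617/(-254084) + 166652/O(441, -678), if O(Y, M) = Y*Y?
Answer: -50932787009/49414510404 ≈ -1.0307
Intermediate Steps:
O(Y, M) = Y**2
479617/(-254084) + 166652/O(441, -678) = 479617/(-254084) + 166652/(441**2) = 479617*(-1/254084) + 166652/194481 = -479617/254084 + 166652*(1/194481) = -479617/254084 + 166652/194481 = -50932787009/49414510404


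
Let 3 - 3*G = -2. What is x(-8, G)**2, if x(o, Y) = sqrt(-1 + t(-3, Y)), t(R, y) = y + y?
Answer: 7/3 ≈ 2.3333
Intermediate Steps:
G = 5/3 (G = 1 - 1/3*(-2) = 1 + 2/3 = 5/3 ≈ 1.6667)
t(R, y) = 2*y
x(o, Y) = sqrt(-1 + 2*Y)
x(-8, G)**2 = (sqrt(-1 + 2*(5/3)))**2 = (sqrt(-1 + 10/3))**2 = (sqrt(7/3))**2 = (sqrt(21)/3)**2 = 7/3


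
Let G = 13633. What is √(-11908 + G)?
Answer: 5*√69 ≈ 41.533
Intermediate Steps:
√(-11908 + G) = √(-11908 + 13633) = √1725 = 5*√69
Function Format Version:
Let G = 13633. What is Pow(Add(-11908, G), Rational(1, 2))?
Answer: Mul(5, Pow(69, Rational(1, 2))) ≈ 41.533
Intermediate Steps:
Pow(Add(-11908, G), Rational(1, 2)) = Pow(Add(-11908, 13633), Rational(1, 2)) = Pow(1725, Rational(1, 2)) = Mul(5, Pow(69, Rational(1, 2)))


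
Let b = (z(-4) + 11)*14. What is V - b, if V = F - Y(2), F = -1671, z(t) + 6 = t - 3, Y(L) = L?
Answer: -1645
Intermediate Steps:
z(t) = -9 + t (z(t) = -6 + (t - 3) = -6 + (-3 + t) = -9 + t)
V = -1673 (V = -1671 - 1*2 = -1671 - 2 = -1673)
b = -28 (b = ((-9 - 4) + 11)*14 = (-13 + 11)*14 = -2*14 = -28)
V - b = -1673 - 1*(-28) = -1673 + 28 = -1645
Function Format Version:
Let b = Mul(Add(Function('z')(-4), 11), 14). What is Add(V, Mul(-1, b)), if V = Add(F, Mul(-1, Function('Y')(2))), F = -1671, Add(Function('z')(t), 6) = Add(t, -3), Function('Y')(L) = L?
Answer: -1645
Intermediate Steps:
Function('z')(t) = Add(-9, t) (Function('z')(t) = Add(-6, Add(t, -3)) = Add(-6, Add(-3, t)) = Add(-9, t))
V = -1673 (V = Add(-1671, Mul(-1, 2)) = Add(-1671, -2) = -1673)
b = -28 (b = Mul(Add(Add(-9, -4), 11), 14) = Mul(Add(-13, 11), 14) = Mul(-2, 14) = -28)
Add(V, Mul(-1, b)) = Add(-1673, Mul(-1, -28)) = Add(-1673, 28) = -1645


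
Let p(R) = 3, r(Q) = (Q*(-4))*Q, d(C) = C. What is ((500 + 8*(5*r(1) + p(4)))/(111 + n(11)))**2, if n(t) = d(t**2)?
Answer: 8281/3364 ≈ 2.4617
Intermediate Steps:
r(Q) = -4*Q**2 (r(Q) = (-4*Q)*Q = -4*Q**2)
n(t) = t**2
((500 + 8*(5*r(1) + p(4)))/(111 + n(11)))**2 = ((500 + 8*(5*(-4*1**2) + 3))/(111 + 11**2))**2 = ((500 + 8*(5*(-4*1) + 3))/(111 + 121))**2 = ((500 + 8*(5*(-4) + 3))/232)**2 = ((500 + 8*(-20 + 3))*(1/232))**2 = ((500 + 8*(-17))*(1/232))**2 = ((500 - 136)*(1/232))**2 = (364*(1/232))**2 = (91/58)**2 = 8281/3364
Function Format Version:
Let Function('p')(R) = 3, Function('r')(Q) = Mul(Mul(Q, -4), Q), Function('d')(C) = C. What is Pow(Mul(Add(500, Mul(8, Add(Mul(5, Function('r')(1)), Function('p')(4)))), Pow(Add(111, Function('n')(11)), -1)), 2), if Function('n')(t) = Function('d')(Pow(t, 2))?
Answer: Rational(8281, 3364) ≈ 2.4617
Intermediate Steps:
Function('r')(Q) = Mul(-4, Pow(Q, 2)) (Function('r')(Q) = Mul(Mul(-4, Q), Q) = Mul(-4, Pow(Q, 2)))
Function('n')(t) = Pow(t, 2)
Pow(Mul(Add(500, Mul(8, Add(Mul(5, Function('r')(1)), Function('p')(4)))), Pow(Add(111, Function('n')(11)), -1)), 2) = Pow(Mul(Add(500, Mul(8, Add(Mul(5, Mul(-4, Pow(1, 2))), 3))), Pow(Add(111, Pow(11, 2)), -1)), 2) = Pow(Mul(Add(500, Mul(8, Add(Mul(5, Mul(-4, 1)), 3))), Pow(Add(111, 121), -1)), 2) = Pow(Mul(Add(500, Mul(8, Add(Mul(5, -4), 3))), Pow(232, -1)), 2) = Pow(Mul(Add(500, Mul(8, Add(-20, 3))), Rational(1, 232)), 2) = Pow(Mul(Add(500, Mul(8, -17)), Rational(1, 232)), 2) = Pow(Mul(Add(500, -136), Rational(1, 232)), 2) = Pow(Mul(364, Rational(1, 232)), 2) = Pow(Rational(91, 58), 2) = Rational(8281, 3364)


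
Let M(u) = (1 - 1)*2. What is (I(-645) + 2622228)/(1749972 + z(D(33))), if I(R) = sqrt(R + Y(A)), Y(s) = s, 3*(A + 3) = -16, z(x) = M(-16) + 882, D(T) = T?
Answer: 62434/41687 + I*sqrt(30)/375183 ≈ 1.4977 + 1.4599e-5*I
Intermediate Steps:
M(u) = 0 (M(u) = 0*2 = 0)
z(x) = 882 (z(x) = 0 + 882 = 882)
A = -25/3 (A = -3 + (1/3)*(-16) = -3 - 16/3 = -25/3 ≈ -8.3333)
I(R) = sqrt(-25/3 + R) (I(R) = sqrt(R - 25/3) = sqrt(-25/3 + R))
(I(-645) + 2622228)/(1749972 + z(D(33))) = (sqrt(-75 + 9*(-645))/3 + 2622228)/(1749972 + 882) = (sqrt(-75 - 5805)/3 + 2622228)/1750854 = (sqrt(-5880)/3 + 2622228)*(1/1750854) = ((14*I*sqrt(30))/3 + 2622228)*(1/1750854) = (14*I*sqrt(30)/3 + 2622228)*(1/1750854) = (2622228 + 14*I*sqrt(30)/3)*(1/1750854) = 62434/41687 + I*sqrt(30)/375183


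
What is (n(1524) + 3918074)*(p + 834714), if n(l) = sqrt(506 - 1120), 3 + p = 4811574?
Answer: 22122562455090 + 5646285*I*sqrt(614) ≈ 2.2123e+13 + 1.3991e+8*I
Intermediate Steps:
p = 4811571 (p = -3 + 4811574 = 4811571)
n(l) = I*sqrt(614) (n(l) = sqrt(-614) = I*sqrt(614))
(n(1524) + 3918074)*(p + 834714) = (I*sqrt(614) + 3918074)*(4811571 + 834714) = (3918074 + I*sqrt(614))*5646285 = 22122562455090 + 5646285*I*sqrt(614)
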